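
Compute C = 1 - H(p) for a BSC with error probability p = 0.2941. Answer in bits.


H(p) = -p*log2(p) - (1-p)*log2(1-p) = -0.2941*log2(0.2941) - 0.7059*log2(0.7059) = 0.519269 + 0.354690 = 0.874. C = 1 - H(p) = 1 - 0.874 = 0.126

0.126 bits


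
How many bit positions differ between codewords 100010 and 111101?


Count differing positions: . ^ ^ ^ ^ ^ = 5 differences

5


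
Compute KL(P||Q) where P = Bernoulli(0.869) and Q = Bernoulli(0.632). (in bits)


KL = p*log2(p/q) + (1-p)*log2((1-p)/(1-q)) = 0.869*log2(0.869/0.632) + 0.131*log2(0.131/0.368) = 0.204

0.204 bits


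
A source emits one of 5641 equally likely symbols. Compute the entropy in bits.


H = log2(n) = log2(5641) = 12.4617

12.4617 bits


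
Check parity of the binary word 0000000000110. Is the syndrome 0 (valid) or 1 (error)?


Syndrome = XOR of all bits = 0 XOR 0 XOR 0 XOR 0 XOR 0 XOR 0 XOR 0 XOR 0 XOR 0 XOR 0 XOR 1 XOR 1 XOR 0 = 0

0


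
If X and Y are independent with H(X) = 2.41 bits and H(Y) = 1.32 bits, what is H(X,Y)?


For independent variables, H(X,Y) = H(X) + H(Y) = 2.41 + 1.32 = 3.73

3.73 bits


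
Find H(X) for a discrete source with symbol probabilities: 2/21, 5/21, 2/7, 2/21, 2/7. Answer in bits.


H = -sum(p_i * log2(p_i)). Terms: -(2/21)*log2(2/21) = 0.323078; -(5/21)*log2(5/21) = 0.492950; -(2/7)*log2(2/7) = 0.516387; -(2/21)*log2(2/21) = 0.323078; -(2/7)*log2(2/7) = 0.516387. H = 0.323078 + 0.492950 + 0.516387 + 0.323078 + 0.516387 = 2.1719

2.1719 bits


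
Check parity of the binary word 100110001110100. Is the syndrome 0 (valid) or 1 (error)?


Syndrome = XOR of all bits = 1 XOR 0 XOR 0 XOR 1 XOR 1 XOR 0 XOR 0 XOR 0 XOR 1 XOR 1 XOR 1 XOR 0 XOR 1 XOR 0 XOR 0 = 1

1


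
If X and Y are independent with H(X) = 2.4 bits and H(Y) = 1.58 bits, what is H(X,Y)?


For independent variables, H(X,Y) = H(X) + H(Y) = 2.4 + 1.58 = 3.98

3.98 bits


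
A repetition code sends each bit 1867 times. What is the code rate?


Rate = k/n = 1/1867

1/1867


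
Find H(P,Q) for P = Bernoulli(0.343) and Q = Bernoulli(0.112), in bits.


H(P,Q) = -p*log2(q) - (1-p)*log2(1-q). -0.343*log2(0.112) = 1.083341; -0.657*log2(0.888) = 0.112589. H(P,Q) = 1.083341 + 0.112589 = 1.1959

1.1959 bits


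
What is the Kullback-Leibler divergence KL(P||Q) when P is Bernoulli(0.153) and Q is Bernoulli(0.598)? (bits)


KL = p*log2(p/q) + (1-p)*log2((1-p)/(1-q)) = 0.153*log2(0.153/0.598) + 0.847*log2(0.847/0.402) = 0.6098

0.6098 bits


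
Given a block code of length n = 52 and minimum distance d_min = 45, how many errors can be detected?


Detection capability = d_min - 1 = 45 - 1 = 44

44 errors


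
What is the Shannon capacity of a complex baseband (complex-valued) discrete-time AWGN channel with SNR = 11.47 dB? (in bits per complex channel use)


SNR_linear = 10^(11.47/10) = 14.0281; C = log2(1 + SNR_linear) = log2(1 + 14.0281) = 3.9096

3.9096 bits/channel use


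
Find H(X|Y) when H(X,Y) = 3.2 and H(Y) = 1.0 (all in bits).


H(X|Y) = H(X,Y) - H(Y) = 3.2 - 1.0 = 2.2

2.2 bits


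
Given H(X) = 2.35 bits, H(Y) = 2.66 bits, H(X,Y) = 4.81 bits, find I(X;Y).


I(X;Y) = H(X) + H(Y) - H(X,Y) = 2.35 + 2.66 - 4.81 = 0.2

0.2 bits


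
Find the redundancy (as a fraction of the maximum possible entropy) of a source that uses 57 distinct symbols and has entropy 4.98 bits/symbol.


H_max = log2(K) = log2(57) = 5.8329 bits/symbol. Redundancy = 1 - H/H_max = 1 - 4.98/5.8329 = 1 - 0.8538 = 0.1462

0.1462


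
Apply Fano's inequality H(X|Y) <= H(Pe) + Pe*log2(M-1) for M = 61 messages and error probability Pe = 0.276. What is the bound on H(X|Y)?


H(Pe) = -Pe*log2(Pe) - (1-Pe)*log2(1-Pe) = -0.276*log2(0.276) - 0.724*log2(0.724) = 0.512604 + 0.337339 = 0.8499. Pe*log2(M-1) = 0.276*log2(60) = 1.630302. Bound = H(Pe) + Pe*log2(M-1) = 0.512604 + 0.337339 + 1.630302 = 2.4802

2.4802 bits


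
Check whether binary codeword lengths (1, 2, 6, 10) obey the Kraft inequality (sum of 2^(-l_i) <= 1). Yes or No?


Kraft sum = sum(2^(-l_i)) = 0.7666, need <= 1. Result: satisfied (a binary prefix-free code with these lengths exists)

Yes


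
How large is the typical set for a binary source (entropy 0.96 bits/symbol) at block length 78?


log2|A_typical| = nH = 78 * 0.96 = 74.88, so |A_typical| ~ 2^74.88 = 3.476e+22

3.476e+22


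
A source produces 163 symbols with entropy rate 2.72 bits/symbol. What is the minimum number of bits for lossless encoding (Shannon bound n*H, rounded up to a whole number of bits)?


Minimum bits >= n * H = 163 * 2.72 = 443.36, rounded up to a whole number of bits = 444

444 bits


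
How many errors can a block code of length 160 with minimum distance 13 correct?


Correction capability = floor((d-1)/2) = floor((13-1)/2) = 6

6 errors


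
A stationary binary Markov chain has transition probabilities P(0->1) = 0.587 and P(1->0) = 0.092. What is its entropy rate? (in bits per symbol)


Stationary distribution: pi_0 = p10/(p01+p10) = 0.1355, pi_1 = 0.8645. Entropy rate H' = pi_0*H(p01) + pi_1*H(p10) = 0.1355*0.978 + 0.8645*0.4431 = 0.5156

0.5156 bits/symbol


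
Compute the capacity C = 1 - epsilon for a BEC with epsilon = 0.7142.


C = 1 - epsilon = 1 - 0.7142 = 0.2858

0.2858 bits


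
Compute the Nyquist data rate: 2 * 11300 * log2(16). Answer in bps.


Rate = 2 * B * log2(M) = 2 * 11300 * 4.0 = 90400.0

90400.0 bps


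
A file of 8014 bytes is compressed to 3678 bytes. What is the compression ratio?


Ratio = original / compressed = 8014 / 3678 = 2.1789

2.1789


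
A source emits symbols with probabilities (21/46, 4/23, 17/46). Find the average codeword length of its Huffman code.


Huffman construction (repeatedly merge the two least-probable nodes; each merge adds 1 bit to every symbol beneath it): 4/23 + 17/46 = 25/46; 21/46 + 25/46 = 1. Resulting codeword lengths (in the order the probabilities were given): (1, 2, 2). L_avg = sum(p_i * l_i) = 21/46*1 + 4/23*2 + 17/46*2 = 71/46 = 1.5435

1.5435 bits


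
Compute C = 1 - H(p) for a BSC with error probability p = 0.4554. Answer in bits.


H(p) = -p*log2(p) - (1-p)*log2(1-p) = -0.4554*log2(0.4554) - 0.5446*log2(0.5446) = 0.516785 + 0.477468 = 0.9943. C = 1 - H(p) = 1 - 0.9943 = 0.0057

0.0057 bits


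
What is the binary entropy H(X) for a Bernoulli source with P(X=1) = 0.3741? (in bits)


H = -p*log2(p) - (1-p)*log2(1-p). -0.3741*log2(0.3741) = 0.530662; -0.6259*log2(0.6259) = 0.423106. H = 0.530662 + 0.423106 = 0.9538

0.9538 bits


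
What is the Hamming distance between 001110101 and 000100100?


Count differing positions: . . ^ . ^ . . . ^ = 3 differences

3


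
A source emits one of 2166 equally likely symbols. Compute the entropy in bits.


H = log2(n) = log2(2166) = 11.0808

11.0808 bits


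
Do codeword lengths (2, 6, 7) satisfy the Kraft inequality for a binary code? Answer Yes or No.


Kraft sum = sum(2^(-l_i)) = 0.2734, need <= 1. Result: satisfied (a binary prefix-free code with these lengths exists)

Yes


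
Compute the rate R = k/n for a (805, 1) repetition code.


Rate = k/n = 1/805

1/805


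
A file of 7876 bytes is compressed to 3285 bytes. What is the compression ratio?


Ratio = original / compressed = 7876 / 3285 = 2.3976

2.3976


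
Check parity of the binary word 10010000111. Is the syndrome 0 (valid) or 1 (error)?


Syndrome = XOR of all bits = 1 XOR 0 XOR 0 XOR 1 XOR 0 XOR 0 XOR 0 XOR 0 XOR 1 XOR 1 XOR 1 = 1

1


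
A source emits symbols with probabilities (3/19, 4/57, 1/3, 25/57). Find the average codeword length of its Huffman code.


Huffman construction (repeatedly merge the two least-probable nodes; each merge adds 1 bit to every symbol beneath it): 4/57 + 3/19 = 13/57; 13/57 + 1/3 = 32/57; 25/57 + 32/57 = 1. Resulting codeword lengths (in the order the probabilities were given): (3, 3, 2, 1). L_avg = sum(p_i * l_i) = 3/19*3 + 4/57*3 + 1/3*2 + 25/57*1 = 34/19 = 1.7895

1.7895 bits


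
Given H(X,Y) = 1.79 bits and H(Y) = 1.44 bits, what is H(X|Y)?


H(X|Y) = H(X,Y) - H(Y) = 1.79 - 1.44 = 0.35

0.35 bits


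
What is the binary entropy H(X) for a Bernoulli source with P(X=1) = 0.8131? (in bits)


H = -p*log2(p) - (1-p)*log2(1-p). -0.8131*log2(0.8131) = 0.242707; -0.1869*log2(0.1869) = 0.452235. H = 0.242707 + 0.452235 = 0.6949

0.6949 bits


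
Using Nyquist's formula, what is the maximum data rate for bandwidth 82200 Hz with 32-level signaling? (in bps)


Rate = 2 * B * log2(M) = 2 * 82200 * 5.0 = 822000.0

822000.0 bps


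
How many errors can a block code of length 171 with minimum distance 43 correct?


Correction capability = floor((d-1)/2) = floor((43-1)/2) = 21

21 errors


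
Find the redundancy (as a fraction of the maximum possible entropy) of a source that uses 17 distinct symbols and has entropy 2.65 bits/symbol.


H_max = log2(K) = log2(17) = 4.0875 bits/symbol. Redundancy = 1 - H/H_max = 1 - 2.65/4.0875 = 1 - 0.6483 = 0.3517

0.3517


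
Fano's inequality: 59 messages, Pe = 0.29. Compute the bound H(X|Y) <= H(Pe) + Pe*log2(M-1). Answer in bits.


H(Pe) = -Pe*log2(Pe) - (1-Pe)*log2(1-Pe) = -0.29*log2(0.29) - 0.71*log2(0.71) = 0.517904 + 0.350817 = 0.8687. Pe*log2(M-1) = 0.29*log2(58) = 1.698814. Bound = H(Pe) + Pe*log2(M-1) = 0.517904 + 0.350817 + 1.698814 = 2.5675

2.5675 bits


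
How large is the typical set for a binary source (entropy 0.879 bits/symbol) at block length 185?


log2|A_typical| = nH = 185 * 0.879 = 162.615, so |A_typical| ~ 2^162.615 = 8.953e+48

8.953e+48


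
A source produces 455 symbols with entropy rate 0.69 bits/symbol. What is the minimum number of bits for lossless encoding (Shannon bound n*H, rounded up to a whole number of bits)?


Minimum bits >= n * H = 455 * 0.69 = 313.95, rounded up to a whole number of bits = 314

314 bits


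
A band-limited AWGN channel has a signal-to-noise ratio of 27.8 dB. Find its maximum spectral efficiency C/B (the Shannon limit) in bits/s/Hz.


SNR_linear = 10^(27.8/10) = 602.5596; C/B = log2(1 + SNR_linear) = log2(1 + 602.5596) = 9.2374

9.2374 bits/s/Hz


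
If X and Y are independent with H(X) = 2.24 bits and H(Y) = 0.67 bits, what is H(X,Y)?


For independent variables, H(X,Y) = H(X) + H(Y) = 2.24 + 0.67 = 2.91

2.91 bits


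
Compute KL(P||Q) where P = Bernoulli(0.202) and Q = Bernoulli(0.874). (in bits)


KL = p*log2(p/q) + (1-p)*log2((1-p)/(1-q)) = 0.202*log2(0.202/0.874) + 0.798*log2(0.798/0.126) = 1.6982

1.6982 bits


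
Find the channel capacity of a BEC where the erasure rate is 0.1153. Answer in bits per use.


C = 1 - epsilon = 1 - 0.1153 = 0.8847

0.8847 bits


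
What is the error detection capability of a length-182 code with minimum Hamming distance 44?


Detection capability = d_min - 1 = 44 - 1 = 43

43 errors


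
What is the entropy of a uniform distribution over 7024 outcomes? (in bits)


H = log2(n) = log2(7024) = 12.7781

12.7781 bits


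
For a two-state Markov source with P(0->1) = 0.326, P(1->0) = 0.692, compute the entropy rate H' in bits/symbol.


Stationary distribution: pi_0 = p10/(p01+p10) = 0.6798, pi_1 = 0.3202. Entropy rate H' = pi_0*H(p01) + pi_1*H(p10) = 0.6798*0.9108 + 0.3202*0.8909 = 0.9044

0.9044 bits/symbol


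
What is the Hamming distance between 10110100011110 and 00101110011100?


Count differing positions: ^ . . ^ ^ . ^ . . . . . ^ . = 5 differences

5


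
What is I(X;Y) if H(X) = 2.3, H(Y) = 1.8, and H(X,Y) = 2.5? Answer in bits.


I(X;Y) = H(X) + H(Y) - H(X,Y) = 2.3 + 1.8 - 2.5 = 1.6

1.6 bits


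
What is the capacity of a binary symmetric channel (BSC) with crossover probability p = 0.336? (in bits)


H(p) = -p*log2(p) - (1-p)*log2(1-p) = -0.336*log2(0.336) - 0.664*log2(0.664) = 0.528685 + 0.392255 = 0.9209. C = 1 - H(p) = 1 - 0.9209 = 0.0791

0.0791 bits


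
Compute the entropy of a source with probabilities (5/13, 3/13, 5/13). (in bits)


H = -sum(p_i * log2(p_i)). Terms: -(5/13)*log2(5/13) = 0.530197; -(3/13)*log2(3/13) = 0.488187; -(5/13)*log2(5/13) = 0.530197. H = 0.530197 + 0.488187 + 0.530197 = 1.5486

1.5486 bits


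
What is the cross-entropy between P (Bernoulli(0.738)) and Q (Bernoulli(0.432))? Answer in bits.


H(P,Q) = -p*log2(q) - (1-p)*log2(1-q). -0.738*log2(0.432) = 0.893642; -0.262*log2(0.568) = 0.213802. H(P,Q) = 0.893642 + 0.213802 = 1.1074

1.1074 bits


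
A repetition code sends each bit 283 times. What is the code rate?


Rate = k/n = 1/283

1/283


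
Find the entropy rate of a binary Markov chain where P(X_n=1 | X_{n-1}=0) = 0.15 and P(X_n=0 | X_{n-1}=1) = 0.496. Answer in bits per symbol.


Stationary distribution: pi_0 = p10/(p01+p10) = 0.7678, pi_1 = 0.2322. Entropy rate H' = pi_0*H(p01) + pi_1*H(p10) = 0.7678*0.6098 + 0.2322*1.0 = 0.7004

0.7004 bits/symbol


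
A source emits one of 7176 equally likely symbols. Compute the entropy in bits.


H = log2(n) = log2(7176) = 12.809

12.809 bits


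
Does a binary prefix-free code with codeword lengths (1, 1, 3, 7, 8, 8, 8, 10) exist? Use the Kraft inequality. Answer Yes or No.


Kraft sum = sum(2^(-l_i)) = 1.1455, need <= 1. Result: violated (a binary prefix-free code with these lengths cannot exist)

No


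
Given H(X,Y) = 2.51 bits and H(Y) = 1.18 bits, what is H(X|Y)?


H(X|Y) = H(X,Y) - H(Y) = 2.51 - 1.18 = 1.33

1.33 bits


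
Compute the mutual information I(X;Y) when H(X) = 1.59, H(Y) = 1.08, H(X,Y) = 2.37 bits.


I(X;Y) = H(X) + H(Y) - H(X,Y) = 1.59 + 1.08 - 2.37 = 0.3

0.3 bits


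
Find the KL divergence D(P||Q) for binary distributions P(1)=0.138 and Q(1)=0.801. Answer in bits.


KL = p*log2(p/q) + (1-p)*log2((1-p)/(1-q)) = 0.138*log2(0.138/0.801) + 0.862*log2(0.862/0.199) = 1.4729

1.4729 bits


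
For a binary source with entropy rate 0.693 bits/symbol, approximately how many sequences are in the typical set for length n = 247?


log2|A_typical| = nH = 247 * 0.693 = 171.171, so |A_typical| ~ 2^171.171 = 3.370e+51

3.370e+51


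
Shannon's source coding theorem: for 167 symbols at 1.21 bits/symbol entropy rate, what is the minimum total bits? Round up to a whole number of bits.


Minimum bits >= n * H = 167 * 1.21 = 202.07, rounded up to a whole number of bits = 203

203 bits


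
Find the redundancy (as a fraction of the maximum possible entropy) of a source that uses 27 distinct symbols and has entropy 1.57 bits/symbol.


H_max = log2(K) = log2(27) = 4.7549 bits/symbol. Redundancy = 1 - H/H_max = 1 - 1.57/4.7549 = 1 - 0.3302 = 0.6698

0.6698


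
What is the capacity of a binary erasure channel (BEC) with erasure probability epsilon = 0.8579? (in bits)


C = 1 - epsilon = 1 - 0.8579 = 0.1421

0.1421 bits


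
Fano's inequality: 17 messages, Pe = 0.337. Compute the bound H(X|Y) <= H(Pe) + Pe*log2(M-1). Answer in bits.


H(Pe) = -Pe*log2(Pe) - (1-Pe)*log2(1-Pe) = -0.337*log2(0.337) - 0.663*log2(0.663) = 0.528813 + 0.393105 = 0.9219. Pe*log2(M-1) = 0.337*log2(16) = 1.348000. Bound = H(Pe) + Pe*log2(M-1) = 0.528813 + 0.393105 + 1.348000 = 2.2699

2.2699 bits


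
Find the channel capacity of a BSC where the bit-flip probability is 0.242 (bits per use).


H(p) = -p*log2(p) - (1-p)*log2(1-p) = -0.242*log2(0.242) - 0.758*log2(0.758) = 0.495355 + 0.302996 = 0.7984. C = 1 - H(p) = 1 - 0.7984 = 0.2016

0.2016 bits


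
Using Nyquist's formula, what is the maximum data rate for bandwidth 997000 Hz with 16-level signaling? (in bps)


Rate = 2 * B * log2(M) = 2 * 997000 * 4.0 = 7976000.0

7976000.0 bps


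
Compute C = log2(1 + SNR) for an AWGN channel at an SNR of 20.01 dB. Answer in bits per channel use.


SNR_linear = 10^(20.01/10) = 100.2305; C = log2(1 + SNR_linear) = log2(1 + 100.2305) = 6.6615

6.6615 bits/channel use


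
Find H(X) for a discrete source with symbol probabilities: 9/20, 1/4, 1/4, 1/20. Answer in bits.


H = -sum(p_i * log2(p_i)). Terms: -(9/20)*log2(9/20) = 0.518401; -(1/4)*log2(1/4) = 0.500000; -(1/4)*log2(1/4) = 0.500000; -(1/20)*log2(1/20) = 0.216096. H = 0.518401 + 0.500000 + 0.500000 + 0.216096 = 1.7345

1.7345 bits


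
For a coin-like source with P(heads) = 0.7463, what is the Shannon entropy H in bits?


H = -p*log2(p) - (1-p)*log2(1-p). -0.7463*log2(0.7463) = 0.315067; -0.2537*log2(0.2537) = 0.502023. H = 0.315067 + 0.502023 = 0.8171

0.8171 bits


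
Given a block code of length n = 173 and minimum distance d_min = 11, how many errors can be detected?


Detection capability = d_min - 1 = 11 - 1 = 10

10 errors


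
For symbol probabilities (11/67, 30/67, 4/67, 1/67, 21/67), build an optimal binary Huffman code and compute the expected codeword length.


Huffman construction (repeatedly merge the two least-probable nodes; each merge adds 1 bit to every symbol beneath it): 1/67 + 4/67 = 5/67; 5/67 + 11/67 = 16/67; 16/67 + 21/67 = 37/67; 30/67 + 37/67 = 1. Resulting codeword lengths (in the order the probabilities were given): (3, 1, 4, 4, 2). L_avg = sum(p_i * l_i) = 11/67*3 + 30/67*1 + 4/67*4 + 1/67*4 + 21/67*2 = 125/67 = 1.8657

1.8657 bits


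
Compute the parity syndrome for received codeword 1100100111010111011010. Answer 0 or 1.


Syndrome = XOR of all bits = 1 XOR 1 XOR 0 XOR 0 XOR 1 XOR 0 XOR 0 XOR 1 XOR 1 XOR 1 XOR 0 XOR 1 XOR 0 XOR 1 XOR 1 XOR 1 XOR 0 XOR 1 XOR 1 XOR 0 XOR 1 XOR 0 = 1

1


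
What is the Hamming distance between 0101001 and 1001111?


Count differing positions: ^ ^ . . ^ ^ . = 4 differences

4


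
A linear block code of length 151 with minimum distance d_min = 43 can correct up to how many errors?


Correction capability = floor((d-1)/2) = floor((43-1)/2) = 21

21 errors


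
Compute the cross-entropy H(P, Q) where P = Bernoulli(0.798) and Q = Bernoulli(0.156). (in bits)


H(P,Q) = -p*log2(q) - (1-p)*log2(1-q). -0.798*log2(0.156) = 2.138945; -0.202*log2(0.844) = 0.049426. H(P,Q) = 2.138945 + 0.049426 = 2.1884

2.1884 bits


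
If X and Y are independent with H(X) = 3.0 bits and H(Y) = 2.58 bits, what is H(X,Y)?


For independent variables, H(X,Y) = H(X) + H(Y) = 3.0 + 2.58 = 5.58

5.58 bits


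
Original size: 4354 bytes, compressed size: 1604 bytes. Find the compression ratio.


Ratio = original / compressed = 4354 / 1604 = 2.7145

2.7145


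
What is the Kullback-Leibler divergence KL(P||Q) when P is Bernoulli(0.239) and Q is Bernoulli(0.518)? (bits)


KL = p*log2(p/q) + (1-p)*log2((1-p)/(1-q)) = 0.239*log2(0.239/0.518) + 0.761*log2(0.761/0.482) = 0.2347

0.2347 bits


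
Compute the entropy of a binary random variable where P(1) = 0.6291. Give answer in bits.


H = -p*log2(p) - (1-p)*log2(1-p). -0.6291*log2(0.6291) = 0.420641; -0.3709*log2(0.3709) = 0.530720. H = 0.420641 + 0.530720 = 0.9514

0.9514 bits


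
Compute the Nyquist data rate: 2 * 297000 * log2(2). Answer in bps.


Rate = 2 * B * log2(M) = 2 * 297000 * 1.0 = 594000.0

594000.0 bps


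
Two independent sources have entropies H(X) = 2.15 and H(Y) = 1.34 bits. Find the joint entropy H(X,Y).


For independent variables, H(X,Y) = H(X) + H(Y) = 2.15 + 1.34 = 3.49

3.49 bits


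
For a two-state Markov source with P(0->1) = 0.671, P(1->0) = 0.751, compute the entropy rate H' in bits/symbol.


Stationary distribution: pi_0 = p10/(p01+p10) = 0.5281, pi_1 = 0.4719. Entropy rate H' = pi_0*H(p01) + pi_1*H(p10) = 0.5281*0.9139 + 0.4719*0.8097 = 0.8647

0.8647 bits/symbol


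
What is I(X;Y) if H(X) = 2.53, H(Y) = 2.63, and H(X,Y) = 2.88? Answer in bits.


I(X;Y) = H(X) + H(Y) - H(X,Y) = 2.53 + 2.63 - 2.88 = 2.28

2.28 bits


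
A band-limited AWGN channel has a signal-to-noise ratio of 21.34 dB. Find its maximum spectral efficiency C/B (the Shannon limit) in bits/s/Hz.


SNR_linear = 10^(21.34/10) = 136.1445; C/B = log2(1 + SNR_linear) = log2(1 + 136.1445) = 7.0996

7.0996 bits/s/Hz


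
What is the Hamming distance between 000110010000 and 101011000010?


Count differing positions: ^ . ^ ^ . ^ . ^ . . ^ . = 6 differences

6


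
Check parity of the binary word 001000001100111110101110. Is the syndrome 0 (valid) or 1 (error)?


Syndrome = XOR of all bits = 0 XOR 0 XOR 1 XOR 0 XOR 0 XOR 0 XOR 0 XOR 0 XOR 1 XOR 1 XOR 0 XOR 0 XOR 1 XOR 1 XOR 1 XOR 1 XOR 1 XOR 0 XOR 1 XOR 0 XOR 1 XOR 1 XOR 1 XOR 0 = 0

0


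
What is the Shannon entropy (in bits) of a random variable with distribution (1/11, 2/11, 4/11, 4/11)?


H = -sum(p_i * log2(p_i)). Terms: -(1/11)*log2(1/11) = 0.314494; -(2/11)*log2(2/11) = 0.447169; -(4/11)*log2(4/11) = 0.530702; -(4/11)*log2(4/11) = 0.530702. H = 0.314494 + 0.447169 + 0.530702 + 0.530702 = 1.8231

1.8231 bits


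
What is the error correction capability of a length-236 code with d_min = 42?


Correction capability = floor((d-1)/2) = floor((42-1)/2) = 20

20 errors


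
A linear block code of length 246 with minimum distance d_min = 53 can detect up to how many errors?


Detection capability = d_min - 1 = 53 - 1 = 52

52 errors


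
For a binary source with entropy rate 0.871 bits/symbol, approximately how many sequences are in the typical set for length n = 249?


log2|A_typical| = nH = 249 * 0.871 = 216.879, so |A_typical| ~ 2^216.879 = 1.937e+65

1.937e+65


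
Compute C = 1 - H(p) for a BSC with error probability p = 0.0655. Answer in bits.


H(p) = -p*log2(p) - (1-p)*log2(1-p) = -0.0655*log2(0.0655) - 0.9345*log2(0.9345) = 0.257570 + 0.091332 = 0.3489. C = 1 - H(p) = 1 - 0.3489 = 0.6511

0.6511 bits


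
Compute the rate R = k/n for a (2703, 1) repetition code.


Rate = k/n = 1/2703

1/2703


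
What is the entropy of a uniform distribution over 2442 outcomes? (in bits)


H = log2(n) = log2(2442) = 11.2538

11.2538 bits


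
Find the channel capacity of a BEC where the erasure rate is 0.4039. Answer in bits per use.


C = 1 - epsilon = 1 - 0.4039 = 0.5961

0.5961 bits


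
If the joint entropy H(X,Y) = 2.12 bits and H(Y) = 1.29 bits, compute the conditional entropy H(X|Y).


H(X|Y) = H(X,Y) - H(Y) = 2.12 - 1.29 = 0.83

0.83 bits


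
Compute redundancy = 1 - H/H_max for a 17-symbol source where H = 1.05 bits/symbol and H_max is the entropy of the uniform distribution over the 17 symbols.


H_max = log2(K) = log2(17) = 4.0875 bits/symbol. Redundancy = 1 - H/H_max = 1 - 1.05/4.0875 = 1 - 0.2569 = 0.7431

0.7431


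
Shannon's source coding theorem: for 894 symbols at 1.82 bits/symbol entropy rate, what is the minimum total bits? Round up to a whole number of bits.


Minimum bits >= n * H = 894 * 1.82 = 1627.08, rounded up to a whole number of bits = 1628

1628 bits


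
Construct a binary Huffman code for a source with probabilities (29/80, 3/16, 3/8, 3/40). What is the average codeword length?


Huffman construction (repeatedly merge the two least-probable nodes; each merge adds 1 bit to every symbol beneath it): 3/40 + 3/16 = 21/80; 21/80 + 29/80 = 5/8; 3/8 + 5/8 = 1. Resulting codeword lengths (in the order the probabilities were given): (2, 3, 1, 3). L_avg = sum(p_i * l_i) = 29/80*2 + 3/16*3 + 3/8*1 + 3/40*3 = 151/80 = 1.8875

1.8875 bits


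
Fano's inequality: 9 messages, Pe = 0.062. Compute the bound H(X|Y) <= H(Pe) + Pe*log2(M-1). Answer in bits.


H(Pe) = -Pe*log2(Pe) - (1-Pe)*log2(1-Pe) = -0.062*log2(0.062) - 0.938*log2(0.938) = 0.248718 + 0.086615 = 0.3353. Pe*log2(M-1) = 0.062*log2(8) = 0.186000. Bound = H(Pe) + Pe*log2(M-1) = 0.248718 + 0.086615 + 0.186000 = 0.5213

0.5213 bits


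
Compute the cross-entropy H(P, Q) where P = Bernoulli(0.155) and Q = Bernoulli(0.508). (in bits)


H(P,Q) = -p*log2(q) - (1-p)*log2(1-q). -0.155*log2(0.508) = 0.151450; -0.845*log2(0.492) = 0.864663. H(P,Q) = 0.151450 + 0.864663 = 1.0161

1.0161 bits


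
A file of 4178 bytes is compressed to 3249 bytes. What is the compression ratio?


Ratio = original / compressed = 4178 / 3249 = 1.2859

1.2859


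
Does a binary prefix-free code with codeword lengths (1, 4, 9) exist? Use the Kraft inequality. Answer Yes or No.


Kraft sum = sum(2^(-l_i)) = 0.5645, need <= 1. Result: satisfied (a binary prefix-free code with these lengths exists)

Yes


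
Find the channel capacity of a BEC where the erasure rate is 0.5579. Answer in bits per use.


C = 1 - epsilon = 1 - 0.5579 = 0.4421

0.4421 bits


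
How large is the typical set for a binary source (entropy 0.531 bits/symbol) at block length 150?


log2|A_typical| = nH = 150 * 0.531 = 79.65, so |A_typical| ~ 2^79.65 = 9.485e+23

9.485e+23


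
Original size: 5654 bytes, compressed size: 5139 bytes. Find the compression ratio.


Ratio = original / compressed = 5654 / 5139 = 1.1002

1.1002


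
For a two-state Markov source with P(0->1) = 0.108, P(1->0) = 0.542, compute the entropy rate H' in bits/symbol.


Stationary distribution: pi_0 = p10/(p01+p10) = 0.8338, pi_1 = 0.1662. Entropy rate H' = pi_0*H(p01) + pi_1*H(p10) = 0.8338*0.4939 + 0.1662*0.9949 = 0.5771

0.5771 bits/symbol


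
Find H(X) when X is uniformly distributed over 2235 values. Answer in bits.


H = log2(n) = log2(2235) = 11.1261

11.1261 bits


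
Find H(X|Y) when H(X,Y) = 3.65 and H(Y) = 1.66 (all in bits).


H(X|Y) = H(X,Y) - H(Y) = 3.65 - 1.66 = 1.99

1.99 bits


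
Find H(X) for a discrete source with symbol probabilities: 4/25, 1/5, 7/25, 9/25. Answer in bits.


H = -sum(p_i * log2(p_i)). Terms: -(4/25)*log2(4/25) = 0.423017; -(1/5)*log2(1/5) = 0.464386; -(7/25)*log2(7/25) = 0.514220; -(9/25)*log2(9/25) = 0.530615. H = 0.423017 + 0.464386 + 0.514220 + 0.530615 = 1.9322

1.9322 bits


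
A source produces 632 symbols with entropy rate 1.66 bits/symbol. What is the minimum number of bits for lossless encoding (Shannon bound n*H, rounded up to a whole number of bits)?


Minimum bits >= n * H = 632 * 1.66 = 1049.12, rounded up to a whole number of bits = 1050

1050 bits


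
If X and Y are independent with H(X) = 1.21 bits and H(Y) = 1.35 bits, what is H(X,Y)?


For independent variables, H(X,Y) = H(X) + H(Y) = 1.21 + 1.35 = 2.56

2.56 bits


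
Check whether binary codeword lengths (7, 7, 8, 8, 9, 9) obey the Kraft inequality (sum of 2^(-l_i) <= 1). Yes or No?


Kraft sum = sum(2^(-l_i)) = 0.0273, need <= 1. Result: satisfied (a binary prefix-free code with these lengths exists)

Yes


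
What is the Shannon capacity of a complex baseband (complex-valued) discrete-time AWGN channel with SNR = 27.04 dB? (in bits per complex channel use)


SNR_linear = 10^(27.04/10) = 505.8247; C = log2(1 + SNR_linear) = log2(1 + 505.8247) = 8.9853

8.9853 bits/channel use


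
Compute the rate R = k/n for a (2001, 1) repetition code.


Rate = k/n = 1/2001

1/2001


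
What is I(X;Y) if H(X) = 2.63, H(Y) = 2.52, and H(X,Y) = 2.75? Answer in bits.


I(X;Y) = H(X) + H(Y) - H(X,Y) = 2.63 + 2.52 - 2.75 = 2.4

2.4 bits


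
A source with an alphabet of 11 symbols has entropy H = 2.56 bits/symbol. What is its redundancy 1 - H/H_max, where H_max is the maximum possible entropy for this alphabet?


H_max = log2(K) = log2(11) = 3.4594 bits/symbol. Redundancy = 1 - H/H_max = 1 - 2.56/3.4594 = 1 - 0.74 = 0.26

0.26


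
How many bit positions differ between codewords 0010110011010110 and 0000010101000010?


Count differing positions: . . ^ . ^ . . ^ ^ . . ^ . ^ . . = 6 differences

6


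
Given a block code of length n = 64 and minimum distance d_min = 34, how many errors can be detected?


Detection capability = d_min - 1 = 34 - 1 = 33

33 errors


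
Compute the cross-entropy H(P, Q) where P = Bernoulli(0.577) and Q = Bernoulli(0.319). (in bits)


H(P,Q) = -p*log2(q) - (1-p)*log2(1-q). -0.577*log2(0.319) = 0.951110; -0.423*log2(0.681) = 0.234458. H(P,Q) = 0.951110 + 0.234458 = 1.1856

1.1856 bits


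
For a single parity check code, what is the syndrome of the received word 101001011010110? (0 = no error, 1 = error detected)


Syndrome = XOR of all bits = 1 XOR 0 XOR 1 XOR 0 XOR 0 XOR 1 XOR 0 XOR 1 XOR 1 XOR 0 XOR 1 XOR 0 XOR 1 XOR 1 XOR 0 = 0

0


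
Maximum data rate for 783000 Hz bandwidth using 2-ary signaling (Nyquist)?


Rate = 2 * B * log2(M) = 2 * 783000 * 1.0 = 1566000.0

1566000.0 bps


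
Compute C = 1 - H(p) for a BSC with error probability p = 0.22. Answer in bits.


H(p) = -p*log2(p) - (1-p)*log2(1-p) = -0.22*log2(0.22) - 0.78*log2(0.78) = 0.480573 + 0.279594 = 0.7602. C = 1 - H(p) = 1 - 0.7602 = 0.2398

0.2398 bits


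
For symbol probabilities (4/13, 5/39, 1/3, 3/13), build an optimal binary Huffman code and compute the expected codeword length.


Huffman construction (repeatedly merge the two least-probable nodes; each merge adds 1 bit to every symbol beneath it): 5/39 + 3/13 = 14/39; 4/13 + 1/3 = 25/39; 14/39 + 25/39 = 1. Resulting codeword lengths (in the order the probabilities were given): (2, 2, 2, 2). L_avg = sum(p_i * l_i) = 4/13*2 + 5/39*2 + 1/3*2 + 3/13*2 = 2

2.0 bits


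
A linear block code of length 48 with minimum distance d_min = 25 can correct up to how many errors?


Correction capability = floor((d-1)/2) = floor((25-1)/2) = 12

12 errors


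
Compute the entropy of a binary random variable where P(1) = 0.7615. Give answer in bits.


H = -p*log2(p) - (1-p)*log2(1-p). -0.7615*log2(0.7615) = 0.299334; -0.2385*log2(0.2385) = 0.493203. H = 0.299334 + 0.493203 = 0.7925

0.7925 bits


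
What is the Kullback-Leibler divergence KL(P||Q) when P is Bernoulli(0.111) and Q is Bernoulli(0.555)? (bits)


KL = p*log2(p/q) + (1-p)*log2((1-p)/(1-q)) = 0.111*log2(0.111/0.555) + 0.889*log2(0.889/0.445) = 0.6298

0.6298 bits


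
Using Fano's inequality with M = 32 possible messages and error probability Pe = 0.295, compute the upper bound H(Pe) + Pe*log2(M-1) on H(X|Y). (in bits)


H(Pe) = -Pe*log2(Pe) - (1-Pe)*log2(1-Pe) = -0.295*log2(0.295) - 0.705*log2(0.705) = 0.519558 + 0.355535 = 0.8751. Pe*log2(M-1) = 0.295*log2(31) = 1.461488. Bound = H(Pe) + Pe*log2(M-1) = 0.519558 + 0.355535 + 1.461488 = 2.3366

2.3366 bits


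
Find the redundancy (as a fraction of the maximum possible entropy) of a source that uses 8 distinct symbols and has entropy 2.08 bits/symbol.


H_max = log2(K) = log2(8) = 3.0 bits/symbol. Redundancy = 1 - H/H_max = 1 - 2.08/3.0 = 1 - 0.6933 = 0.3067

0.3067


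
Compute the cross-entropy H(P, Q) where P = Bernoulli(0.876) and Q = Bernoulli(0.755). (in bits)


H(P,Q) = -p*log2(q) - (1-p)*log2(1-q). -0.876*log2(0.755) = 0.355175; -0.124*log2(0.245) = 0.251614. H(P,Q) = 0.355175 + 0.251614 = 0.6068

0.6068 bits


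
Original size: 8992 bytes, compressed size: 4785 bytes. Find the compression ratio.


Ratio = original / compressed = 8992 / 4785 = 1.8792

1.8792


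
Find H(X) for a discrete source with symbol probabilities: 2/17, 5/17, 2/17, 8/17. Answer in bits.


H = -sum(p_i * log2(p_i)). Terms: -(2/17)*log2(2/17) = 0.363231; -(5/17)*log2(5/17) = 0.519275; -(2/17)*log2(2/17) = 0.363231; -(8/17)*log2(8/17) = 0.511747. H = 0.363231 + 0.519275 + 0.363231 + 0.511747 = 1.7575

1.7575 bits


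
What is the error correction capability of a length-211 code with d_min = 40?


Correction capability = floor((d-1)/2) = floor((40-1)/2) = 19

19 errors


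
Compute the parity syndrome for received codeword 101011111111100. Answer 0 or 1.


Syndrome = XOR of all bits = 1 XOR 0 XOR 1 XOR 0 XOR 1 XOR 1 XOR 1 XOR 1 XOR 1 XOR 1 XOR 1 XOR 1 XOR 1 XOR 0 XOR 0 = 1

1


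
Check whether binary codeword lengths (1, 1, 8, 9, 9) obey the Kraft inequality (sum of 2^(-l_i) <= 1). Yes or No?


Kraft sum = sum(2^(-l_i)) = 1.0078, need <= 1. Result: violated (a binary prefix-free code with these lengths cannot exist)

No


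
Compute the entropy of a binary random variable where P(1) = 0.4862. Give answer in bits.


H = -p*log2(p) - (1-p)*log2(1-p). -0.4862*log2(0.4862) = 0.505832; -0.5138*log2(0.5138) = 0.493619. H = 0.505832 + 0.493619 = 0.9995

0.9995 bits


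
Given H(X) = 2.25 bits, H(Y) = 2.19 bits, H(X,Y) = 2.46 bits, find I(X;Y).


I(X;Y) = H(X) + H(Y) - H(X,Y) = 2.25 + 2.19 - 2.46 = 1.98

1.98 bits


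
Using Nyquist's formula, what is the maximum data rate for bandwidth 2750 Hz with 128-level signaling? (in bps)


Rate = 2 * B * log2(M) = 2 * 2750 * 7.0 = 38500.0

38500.0 bps


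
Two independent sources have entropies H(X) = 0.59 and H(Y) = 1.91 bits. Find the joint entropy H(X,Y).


For independent variables, H(X,Y) = H(X) + H(Y) = 0.59 + 1.91 = 2.5

2.5 bits


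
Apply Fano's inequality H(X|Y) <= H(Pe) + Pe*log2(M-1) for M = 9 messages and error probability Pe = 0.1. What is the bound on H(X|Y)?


H(Pe) = -Pe*log2(Pe) - (1-Pe)*log2(1-Pe) = -0.1*log2(0.1) - 0.9*log2(0.9) = 0.332193 + 0.136803 = 0.469. Pe*log2(M-1) = 0.1*log2(8) = 0.300000. Bound = H(Pe) + Pe*log2(M-1) = 0.332193 + 0.136803 + 0.300000 = 0.769

0.769 bits


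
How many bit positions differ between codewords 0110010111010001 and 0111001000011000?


Count differing positions: . . . ^ . ^ ^ ^ ^ ^ . . ^ . . ^ = 8 differences

8


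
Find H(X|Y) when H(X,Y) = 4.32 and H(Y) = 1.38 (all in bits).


H(X|Y) = H(X,Y) - H(Y) = 4.32 - 1.38 = 2.94

2.94 bits


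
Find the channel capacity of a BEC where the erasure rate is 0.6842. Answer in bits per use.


C = 1 - epsilon = 1 - 0.6842 = 0.3158

0.3158 bits


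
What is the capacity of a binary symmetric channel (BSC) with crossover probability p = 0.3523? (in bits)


H(p) = -p*log2(p) - (1-p)*log2(1-p) = -0.3523*log2(0.3523) - 0.6477*log2(0.6477) = 0.530255 + 0.405850 = 0.9361. C = 1 - H(p) = 1 - 0.9361 = 0.0639

0.0639 bits


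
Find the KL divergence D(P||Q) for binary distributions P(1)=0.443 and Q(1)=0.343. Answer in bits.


KL = p*log2(p/q) + (1-p)*log2((1-p)/(1-q)) = 0.443*log2(0.443/0.343) + 0.557*log2(0.557/0.657) = 0.0308

0.0308 bits


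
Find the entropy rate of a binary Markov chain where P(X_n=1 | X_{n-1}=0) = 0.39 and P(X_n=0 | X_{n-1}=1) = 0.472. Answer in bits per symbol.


Stationary distribution: pi_0 = p10/(p01+p10) = 0.5476, pi_1 = 0.4524. Entropy rate H' = pi_0*H(p01) + pi_1*H(p10) = 0.5476*0.9648 + 0.4524*0.9977 = 0.9797

0.9797 bits/symbol


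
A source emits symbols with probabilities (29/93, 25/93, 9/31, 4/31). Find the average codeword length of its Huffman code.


Huffman construction (repeatedly merge the two least-probable nodes; each merge adds 1 bit to every symbol beneath it): 4/31 + 25/93 = 37/93; 9/31 + 29/93 = 56/93; 37/93 + 56/93 = 1. Resulting codeword lengths (in the order the probabilities were given): (2, 2, 2, 2). L_avg = sum(p_i * l_i) = 29/93*2 + 25/93*2 + 9/31*2 + 4/31*2 = 2

2.0 bits


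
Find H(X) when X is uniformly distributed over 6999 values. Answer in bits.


H = log2(n) = log2(6999) = 12.7729

12.7729 bits


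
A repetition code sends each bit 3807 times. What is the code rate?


Rate = k/n = 1/3807

1/3807


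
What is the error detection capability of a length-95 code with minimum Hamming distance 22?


Detection capability = d_min - 1 = 22 - 1 = 21

21 errors


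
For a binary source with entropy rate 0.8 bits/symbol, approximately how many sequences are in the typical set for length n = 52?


log2|A_typical| = nH = 52 * 0.8 = 41.6, so |A_typical| ~ 2^41.6 = 3.333e+12

3.333e+12


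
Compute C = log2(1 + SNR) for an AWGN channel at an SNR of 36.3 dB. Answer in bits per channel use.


SNR_linear = 10^(36.3/10) = 4265.7952; C = log2(1 + SNR_linear) = log2(1 + 4265.7952) = 12.0589

12.0589 bits/channel use


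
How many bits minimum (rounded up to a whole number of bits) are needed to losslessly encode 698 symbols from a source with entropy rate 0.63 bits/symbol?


Minimum bits >= n * H = 698 * 0.63 = 439.74, rounded up to a whole number of bits = 440

440 bits


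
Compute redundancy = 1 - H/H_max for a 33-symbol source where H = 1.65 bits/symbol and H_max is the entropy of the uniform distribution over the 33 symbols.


H_max = log2(K) = log2(33) = 5.0444 bits/symbol. Redundancy = 1 - H/H_max = 1 - 1.65/5.0444 = 1 - 0.3271 = 0.6729

0.6729


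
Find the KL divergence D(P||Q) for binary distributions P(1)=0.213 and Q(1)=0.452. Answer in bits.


KL = p*log2(p/q) + (1-p)*log2((1-p)/(1-q)) = 0.213*log2(0.213/0.452) + 0.787*log2(0.787/0.548) = 0.1798

0.1798 bits


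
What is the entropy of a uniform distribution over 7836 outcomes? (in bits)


H = log2(n) = log2(7836) = 12.9359

12.9359 bits


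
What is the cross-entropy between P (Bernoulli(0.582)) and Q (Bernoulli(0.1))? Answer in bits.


H(P,Q) = -p*log2(q) - (1-p)*log2(1-q). -0.582*log2(0.1) = 1.933362; -0.418*log2(0.9) = 0.063537. H(P,Q) = 1.933362 + 0.063537 = 1.9969

1.9969 bits


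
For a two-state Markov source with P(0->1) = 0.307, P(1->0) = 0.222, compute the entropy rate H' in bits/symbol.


Stationary distribution: pi_0 = p10/(p01+p10) = 0.4197, pi_1 = 0.5803. Entropy rate H' = pi_0*H(p01) + pi_1*H(p10) = 0.4197*0.8897 + 0.5803*0.7638 = 0.8166

0.8166 bits/symbol


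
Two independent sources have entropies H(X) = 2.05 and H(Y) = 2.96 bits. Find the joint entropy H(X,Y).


For independent variables, H(X,Y) = H(X) + H(Y) = 2.05 + 2.96 = 5.01

5.01 bits


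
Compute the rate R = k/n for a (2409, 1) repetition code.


Rate = k/n = 1/2409

1/2409


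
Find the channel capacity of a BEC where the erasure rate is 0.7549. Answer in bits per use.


C = 1 - epsilon = 1 - 0.7549 = 0.2451

0.2451 bits


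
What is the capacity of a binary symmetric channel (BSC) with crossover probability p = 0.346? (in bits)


H(p) = -p*log2(p) - (1-p)*log2(1-p) = -0.346*log2(0.346) - 0.654*log2(0.654) = 0.529780 + 0.400665 = 0.9304. C = 1 - H(p) = 1 - 0.9304 = 0.0696

0.0696 bits


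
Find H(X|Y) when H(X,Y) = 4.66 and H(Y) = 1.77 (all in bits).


H(X|Y) = H(X,Y) - H(Y) = 4.66 - 1.77 = 2.89

2.89 bits


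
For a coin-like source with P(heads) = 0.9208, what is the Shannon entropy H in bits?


H = -p*log2(p) - (1-p)*log2(1-p). -0.9208*log2(0.9208) = 0.109612; -0.0792*log2(0.0792) = 0.289742. H = 0.109612 + 0.289742 = 0.3994

0.3994 bits


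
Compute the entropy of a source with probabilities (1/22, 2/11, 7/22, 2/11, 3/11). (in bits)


H = -sum(p_i * log2(p_i)). Terms: -(1/22)*log2(1/22) = 0.202701; -(2/11)*log2(2/11) = 0.447169; -(7/22)*log2(7/22) = 0.525661; -(2/11)*log2(2/11) = 0.447169; -(3/11)*log2(3/11) = 0.511219. H = 0.202701 + 0.447169 + 0.525661 + 0.447169 + 0.511219 = 2.1339

2.1339 bits


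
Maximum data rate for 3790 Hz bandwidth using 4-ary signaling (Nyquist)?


Rate = 2 * B * log2(M) = 2 * 3790 * 2.0 = 15160.0

15160.0 bps


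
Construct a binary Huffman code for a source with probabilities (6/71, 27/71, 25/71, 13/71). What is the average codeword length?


Huffman construction (repeatedly merge the two least-probable nodes; each merge adds 1 bit to every symbol beneath it): 6/71 + 13/71 = 19/71; 19/71 + 25/71 = 44/71; 27/71 + 44/71 = 1. Resulting codeword lengths (in the order the probabilities were given): (3, 1, 2, 3). L_avg = sum(p_i * l_i) = 6/71*3 + 27/71*1 + 25/71*2 + 13/71*3 = 134/71 = 1.8873

1.8873 bits


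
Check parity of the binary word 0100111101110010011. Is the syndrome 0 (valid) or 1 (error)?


Syndrome = XOR of all bits = 0 XOR 1 XOR 0 XOR 0 XOR 1 XOR 1 XOR 1 XOR 1 XOR 0 XOR 1 XOR 1 XOR 1 XOR 0 XOR 0 XOR 1 XOR 0 XOR 0 XOR 1 XOR 1 = 1

1


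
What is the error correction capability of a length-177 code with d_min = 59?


Correction capability = floor((d-1)/2) = floor((59-1)/2) = 29

29 errors


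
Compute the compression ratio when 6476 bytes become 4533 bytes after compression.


Ratio = original / compressed = 6476 / 4533 = 1.4286

1.4286


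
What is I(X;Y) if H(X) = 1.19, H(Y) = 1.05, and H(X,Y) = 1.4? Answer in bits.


I(X;Y) = H(X) + H(Y) - H(X,Y) = 1.19 + 1.05 - 1.4 = 0.84

0.84 bits
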